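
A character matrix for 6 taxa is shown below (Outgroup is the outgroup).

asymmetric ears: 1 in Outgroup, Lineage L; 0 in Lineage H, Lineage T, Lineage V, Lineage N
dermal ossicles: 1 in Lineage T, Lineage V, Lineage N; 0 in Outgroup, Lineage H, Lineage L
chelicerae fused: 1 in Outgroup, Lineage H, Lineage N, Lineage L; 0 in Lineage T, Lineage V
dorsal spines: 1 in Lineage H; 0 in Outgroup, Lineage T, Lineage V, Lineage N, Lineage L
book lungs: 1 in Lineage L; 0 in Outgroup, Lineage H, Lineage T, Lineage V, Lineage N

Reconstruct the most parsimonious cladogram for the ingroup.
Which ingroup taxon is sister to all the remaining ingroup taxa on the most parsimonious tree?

Lineage L

Character polarity is set by the outgroup: the derived state is whichever differs from the outgroup's state, so for asymmetric ears, chelicerae fused the derived state is '0', and for the remaining characters it is '1'.
Only Lineage H, Lineage N, Lineage T, and Lineage V show the derived state '0' for asymmetric ears, supporting them as a clade.
Only Lineage N, Lineage T, and Lineage V show the derived state '1' for dermal ossicles, supporting them as a clade.
chelicerae fused (derived state '0') is shared by Lineage T and Lineage V — a synapomorphy uniting that clade.
dorsal spines (derived state '1') is unique to Lineage H (autapomorphy; uninformative for grouping).
book lungs: derived state '1' in Lineage L only — an autapomorphy, so it tells us nothing about relationships among taxa.
Most parsimonious ingroup topology: ((Lineage H,((Lineage T,Lineage V),Lineage N)),Lineage L).
Lineage L is sister to the clade containing all other ingroup taxa, so it is the earliest-diverging (most basal) ingroup lineage.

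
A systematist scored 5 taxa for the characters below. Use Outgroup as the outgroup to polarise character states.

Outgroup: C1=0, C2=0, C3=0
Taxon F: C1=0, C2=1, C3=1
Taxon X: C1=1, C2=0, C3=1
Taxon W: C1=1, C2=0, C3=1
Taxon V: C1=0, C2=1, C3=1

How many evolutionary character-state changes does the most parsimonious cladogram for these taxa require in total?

3

The outgroup has state '0' for every character, so '1' is the derived state throughout.
C1 (derived state '1') is shared by Taxon W and Taxon X — a synapomorphy uniting that clade.
C2 (derived state '1') is shared by Taxon F and Taxon V — a synapomorphy uniting that clade.
C3 (derived state '1') is shared by all ingroup taxa — unites the whole ingroup.
Most parsimonious ingroup topology: ((Taxon F,Taxon V),(Taxon X,Taxon W)).
Changes per character on this tree: C1: 1; C2: 1; C3: 1.
Total = 3.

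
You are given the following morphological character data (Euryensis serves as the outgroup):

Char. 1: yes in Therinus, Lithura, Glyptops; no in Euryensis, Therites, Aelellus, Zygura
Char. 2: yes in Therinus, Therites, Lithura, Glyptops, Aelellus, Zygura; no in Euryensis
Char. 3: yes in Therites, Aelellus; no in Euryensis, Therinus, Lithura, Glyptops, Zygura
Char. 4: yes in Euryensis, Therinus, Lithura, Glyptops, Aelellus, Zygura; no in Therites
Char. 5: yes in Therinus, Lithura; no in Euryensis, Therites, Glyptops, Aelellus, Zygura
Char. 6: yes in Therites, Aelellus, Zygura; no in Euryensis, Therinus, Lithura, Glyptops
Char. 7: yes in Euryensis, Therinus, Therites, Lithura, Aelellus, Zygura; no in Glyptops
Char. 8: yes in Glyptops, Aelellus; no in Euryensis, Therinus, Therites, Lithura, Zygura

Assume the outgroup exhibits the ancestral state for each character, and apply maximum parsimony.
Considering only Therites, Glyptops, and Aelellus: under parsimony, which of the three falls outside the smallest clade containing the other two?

Character polarity is set by the outgroup: the derived state is whichever differs from the outgroup's state, so for Char. 4, Char. 7 the derived state is 'no', and for the remaining characters it is 'yes'.
Char. 1: derived state 'yes' in Glyptops, Lithura, and Therinus only — synapomorphy for {Glyptops, Lithura, Therinus}.
All ingroup taxa share the derived state 'yes' for Char. 2; it defines the ingroup but does not resolve relationships within it.
Only Aelellus and Therites show the derived state 'yes' for Char. 3, supporting them as a clade.
Char. 4: derived state 'no' in Therites only — an autapomorphy, so it tells us nothing about relationships among taxa.
Only Lithura and Therinus show the derived state 'yes' for Char. 5, supporting them as a clade.
Char. 6: derived state 'yes' in Aelellus, Therites, and Zygura only — synapomorphy for {Aelellus, Therites, Zygura}.
Char. 7 (derived state 'no') is unique to Glyptops (autapomorphy; uninformative for grouping).
Char. 8 (state 'yes') occurs in Aelellus and Glyptops but conflicts with the nesting implied by the other characters — most parsimoniously interpreted as homoplasy.
Most parsimonious ingroup topology: (((Therinus,Lithura),Glyptops),((Therites,Aelellus),Zygura)).
Therites and Aelellus share a more recent common ancestor with each other than either does with Glyptops, so Glyptops is the least closely related of the three.

Glyptops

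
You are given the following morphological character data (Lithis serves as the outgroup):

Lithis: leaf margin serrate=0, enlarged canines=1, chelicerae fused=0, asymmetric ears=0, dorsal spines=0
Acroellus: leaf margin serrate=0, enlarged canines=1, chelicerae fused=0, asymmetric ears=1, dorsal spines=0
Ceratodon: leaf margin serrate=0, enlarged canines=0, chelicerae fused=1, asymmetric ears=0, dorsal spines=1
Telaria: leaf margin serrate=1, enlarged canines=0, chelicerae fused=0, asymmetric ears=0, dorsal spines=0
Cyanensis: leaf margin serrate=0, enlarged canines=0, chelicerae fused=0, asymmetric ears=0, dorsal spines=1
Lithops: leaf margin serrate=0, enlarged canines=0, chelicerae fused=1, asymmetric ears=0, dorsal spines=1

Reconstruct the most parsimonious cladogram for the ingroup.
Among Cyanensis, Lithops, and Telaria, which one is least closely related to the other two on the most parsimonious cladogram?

Character polarity is set by the outgroup: the derived state is whichever differs from the outgroup's state, so for enlarged canines the derived state is '0', and for the remaining characters it is '1'.
leaf margin serrate (derived state '1') is unique to Telaria (autapomorphy; uninformative for grouping).
enlarged canines: derived state '0' in Ceratodon, Cyanensis, Lithops, and Telaria only — synapomorphy for {Ceratodon, Cyanensis, Lithops, Telaria}.
chelicerae fused: derived state '1' in Ceratodon and Lithops only — synapomorphy for {Ceratodon, Lithops}.
asymmetric ears: derived state '1' in Acroellus only — an autapomorphy, so it tells us nothing about relationships among taxa.
Only Ceratodon, Cyanensis, and Lithops show the derived state '1' for dorsal spines, supporting them as a clade.
Most parsimonious ingroup topology: (Acroellus,(((Ceratodon,Lithops),Cyanensis),Telaria)).
Cyanensis and Lithops share a more recent common ancestor with each other than either does with Telaria, so Telaria is the least closely related of the three.

Telaria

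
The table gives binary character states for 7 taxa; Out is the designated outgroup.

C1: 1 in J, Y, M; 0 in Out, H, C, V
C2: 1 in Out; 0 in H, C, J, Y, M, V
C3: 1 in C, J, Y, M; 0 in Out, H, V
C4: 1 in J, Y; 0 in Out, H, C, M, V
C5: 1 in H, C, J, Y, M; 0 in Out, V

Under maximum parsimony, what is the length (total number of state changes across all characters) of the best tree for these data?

5

Character polarity is set by the outgroup: the derived state is whichever differs from the outgroup's state, so for C2 the derived state is '0', and for the remaining characters it is '1'.
Only J, M, and Y show the derived state '1' for C1, supporting them as a clade.
All ingroup taxa share the derived state '0' for C2; it defines the ingroup but does not resolve relationships within it.
Only C, J, M, and Y show the derived state '1' for C3, supporting them as a clade.
C4 (derived state '1') is shared by J and Y — a synapomorphy uniting that clade.
C5 (derived state '1') is shared by C, H, J, M, and Y — a synapomorphy uniting that clade.
Most parsimonious ingroup topology: ((H,(C,((J,Y),M))),V).
Changes per character on this tree: C1: 1; C2: 1; C3: 1; C4: 1; C5: 1.
Total = 5.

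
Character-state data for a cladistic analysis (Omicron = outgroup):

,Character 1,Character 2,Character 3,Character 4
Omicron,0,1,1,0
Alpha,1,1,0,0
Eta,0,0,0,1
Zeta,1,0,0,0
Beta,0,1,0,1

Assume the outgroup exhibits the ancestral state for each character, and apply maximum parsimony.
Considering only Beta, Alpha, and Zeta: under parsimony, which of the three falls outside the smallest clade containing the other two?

Character polarity is set by the outgroup: the derived state is whichever differs from the outgroup's state, so for Character 2, Character 3 the derived state is '0', and for the remaining characters it is '1'.
Character 1 (derived state '1') is shared by Alpha and Zeta — a synapomorphy uniting that clade.
Character 2 groups Eta and Zeta, which is incompatible with the clades supported by the remaining characters; treating it as convergent (homoplasy) costs fewer steps than any alternative tree.
All ingroup taxa share the derived state '0' for Character 3; it defines the ingroup but does not resolve relationships within it.
Character 4: derived state '1' in Beta and Eta only — synapomorphy for {Beta, Eta}.
Most parsimonious ingroup topology: ((Alpha,Zeta),(Eta,Beta)).
Zeta and Alpha share a more recent common ancestor with each other than either does with Beta, so Beta is the least closely related of the three.

Beta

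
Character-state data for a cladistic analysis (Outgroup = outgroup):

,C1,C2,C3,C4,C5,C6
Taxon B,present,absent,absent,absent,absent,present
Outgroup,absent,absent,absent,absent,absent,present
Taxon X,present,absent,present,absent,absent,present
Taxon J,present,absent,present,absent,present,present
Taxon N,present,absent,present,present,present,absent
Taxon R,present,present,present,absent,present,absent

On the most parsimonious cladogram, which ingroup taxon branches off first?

Taxon B

Character polarity is set by the outgroup: the derived state is whichever differs from the outgroup's state, so for C6 the derived state is 'absent', and for the remaining characters it is 'present'.
C1 (derived state 'present') is shared by all ingroup taxa — unites the whole ingroup.
C2 (derived state 'present') is unique to Taxon R (autapomorphy; uninformative for grouping).
C3: derived state 'present' in Taxon J, Taxon N, Taxon R, and Taxon X only — synapomorphy for {Taxon J, Taxon N, Taxon R, Taxon X}.
C4: derived state 'present' in Taxon N only — an autapomorphy, so it tells us nothing about relationships among taxa.
C5: derived state 'present' in Taxon J, Taxon N, and Taxon R only — synapomorphy for {Taxon J, Taxon N, Taxon R}.
C6 (derived state 'absent') is shared by Taxon N and Taxon R — a synapomorphy uniting that clade.
Most parsimonious ingroup topology: ((((Taxon N,Taxon R),Taxon J),Taxon X),Taxon B).
Taxon B is sister to the clade containing all other ingroup taxa, so it is the earliest-diverging (most basal) ingroup lineage.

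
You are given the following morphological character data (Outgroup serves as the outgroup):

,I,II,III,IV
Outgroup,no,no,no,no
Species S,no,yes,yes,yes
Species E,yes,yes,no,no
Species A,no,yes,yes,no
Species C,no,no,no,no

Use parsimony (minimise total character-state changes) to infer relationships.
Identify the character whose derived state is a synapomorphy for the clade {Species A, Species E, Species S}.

The outgroup has state 'no' for every character, so 'yes' is the derived state throughout.
I (derived state 'yes') is unique to Species E (autapomorphy; uninformative for grouping).
II: derived state 'yes' in Species A, Species E, and Species S only — synapomorphy for {Species A, Species E, Species S}.
Only Species A and Species S show the derived state 'yes' for III, supporting them as a clade.
IV: derived state 'yes' in Species S only — an autapomorphy, so it tells us nothing about relationships among taxa.
Most parsimonious ingroup topology: (((Species S,Species A),Species E),Species C).
The clade {Species A, Species E, Species S} is supported by II: its derived state 'yes' occurs in exactly those taxa and in no other taxon (including the outgroup).

II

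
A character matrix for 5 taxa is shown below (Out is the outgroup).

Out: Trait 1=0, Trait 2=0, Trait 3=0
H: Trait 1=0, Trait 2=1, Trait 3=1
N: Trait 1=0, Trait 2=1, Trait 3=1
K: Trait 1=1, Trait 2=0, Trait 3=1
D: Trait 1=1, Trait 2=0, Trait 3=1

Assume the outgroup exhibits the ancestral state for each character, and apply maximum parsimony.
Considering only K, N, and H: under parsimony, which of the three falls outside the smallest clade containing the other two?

K

The outgroup has state '0' for every character, so '1' is the derived state throughout.
Trait 1: derived state '1' in D and K only — synapomorphy for {D, K}.
Trait 2 (derived state '1') is shared by H and N — a synapomorphy uniting that clade.
All ingroup taxa share the derived state '1' for Trait 3; it defines the ingroup but does not resolve relationships within it.
Most parsimonious ingroup topology: ((H,N),(K,D)).
N and H share a more recent common ancestor with each other than either does with K, so K is the least closely related of the three.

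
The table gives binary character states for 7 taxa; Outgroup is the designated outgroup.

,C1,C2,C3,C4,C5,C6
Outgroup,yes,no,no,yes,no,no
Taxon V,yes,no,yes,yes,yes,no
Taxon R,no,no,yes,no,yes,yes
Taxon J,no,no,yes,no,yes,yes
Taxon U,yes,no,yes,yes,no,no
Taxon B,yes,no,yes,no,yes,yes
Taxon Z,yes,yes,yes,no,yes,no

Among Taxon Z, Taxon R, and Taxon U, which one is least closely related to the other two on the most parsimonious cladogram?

Character polarity is set by the outgroup: the derived state is whichever differs from the outgroup's state, so for C1, C4 the derived state is 'no', and for the remaining characters it is 'yes'.
Only Taxon J and Taxon R show the derived state 'no' for C1, supporting them as a clade.
C2: derived state 'yes' in Taxon Z only — an autapomorphy, so it tells us nothing about relationships among taxa.
C3 (derived state 'yes') is shared by all ingroup taxa — unites the whole ingroup.
C4 (derived state 'no') is shared by Taxon B, Taxon J, Taxon R, and Taxon Z — a synapomorphy uniting that clade.
C5: derived state 'yes' in Taxon B, Taxon J, Taxon R, Taxon V, and Taxon Z only — synapomorphy for {Taxon B, Taxon J, Taxon R, Taxon V, Taxon Z}.
Only Taxon B, Taxon J, and Taxon R show the derived state 'yes' for C6, supporting them as a clade.
Most parsimonious ingroup topology: ((Taxon V,(((Taxon R,Taxon J),Taxon B),Taxon Z)),Taxon U).
Taxon Z and Taxon R share a more recent common ancestor with each other than either does with Taxon U, so Taxon U is the least closely related of the three.

Taxon U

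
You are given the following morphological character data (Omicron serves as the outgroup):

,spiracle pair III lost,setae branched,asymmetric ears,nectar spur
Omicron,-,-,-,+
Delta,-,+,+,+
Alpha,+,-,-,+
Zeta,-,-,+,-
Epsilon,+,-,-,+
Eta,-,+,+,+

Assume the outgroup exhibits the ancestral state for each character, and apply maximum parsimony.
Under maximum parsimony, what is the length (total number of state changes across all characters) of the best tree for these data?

4

Character polarity is set by the outgroup: the derived state is whichever differs from the outgroup's state, so for nectar spur the derived state is '-', and for the remaining characters it is '+'.
spiracle pair III lost (derived state '+') is shared by Alpha and Epsilon — a synapomorphy uniting that clade.
Only Delta and Eta show the derived state '+' for setae branched, supporting them as a clade.
Only Delta, Eta, and Zeta show the derived state '+' for asymmetric ears, supporting them as a clade.
nectar spur: derived state '-' in Zeta only — an autapomorphy, so it tells us nothing about relationships among taxa.
Most parsimonious ingroup topology: (((Delta,Eta),Zeta),(Alpha,Epsilon)).
Changes per character on this tree: spiracle pair III lost: 1; setae branched: 1; asymmetric ears: 1; nectar spur: 1.
Total = 4.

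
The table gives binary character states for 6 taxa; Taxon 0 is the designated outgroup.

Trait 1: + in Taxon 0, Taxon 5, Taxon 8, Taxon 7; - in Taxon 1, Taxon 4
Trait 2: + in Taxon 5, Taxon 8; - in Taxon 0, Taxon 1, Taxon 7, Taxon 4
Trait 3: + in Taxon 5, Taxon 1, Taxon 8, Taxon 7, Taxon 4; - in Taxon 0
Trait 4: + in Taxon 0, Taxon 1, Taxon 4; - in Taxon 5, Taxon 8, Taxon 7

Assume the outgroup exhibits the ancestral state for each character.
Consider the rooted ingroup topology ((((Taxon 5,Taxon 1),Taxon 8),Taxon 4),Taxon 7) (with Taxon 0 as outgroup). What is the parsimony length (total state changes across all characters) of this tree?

Map each character onto ((((Taxon 5,Taxon 1),Taxon 8),Taxon 4),Taxon 7) (rooted by Taxon 0) and count the minimum state changes it requires (Fitch parsimony):
Trait 1: 2; Trait 2: 2; Trait 3: 1; Trait 4: 3.
Total tree length = 8.

8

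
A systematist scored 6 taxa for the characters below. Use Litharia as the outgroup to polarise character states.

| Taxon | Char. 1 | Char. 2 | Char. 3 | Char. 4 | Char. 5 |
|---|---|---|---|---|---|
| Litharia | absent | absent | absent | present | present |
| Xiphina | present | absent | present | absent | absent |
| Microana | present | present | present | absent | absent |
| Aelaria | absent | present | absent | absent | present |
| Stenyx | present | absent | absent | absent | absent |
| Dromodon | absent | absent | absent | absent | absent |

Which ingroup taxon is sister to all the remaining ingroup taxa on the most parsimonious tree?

Character polarity is set by the outgroup: the derived state is whichever differs from the outgroup's state, so for Char. 4, Char. 5 the derived state is 'absent', and for the remaining characters it is 'present'.
Only Microana, Stenyx, and Xiphina show the derived state 'present' for Char. 1, supporting them as a clade.
Char. 2 (state 'present') occurs in Aelaria and Microana but conflicts with the nesting implied by the other characters — most parsimoniously interpreted as homoplasy.
Only Microana and Xiphina show the derived state 'present' for Char. 3, supporting them as a clade.
All ingroup taxa share the derived state 'absent' for Char. 4; it defines the ingroup but does not resolve relationships within it.
Only Dromodon, Microana, Stenyx, and Xiphina show the derived state 'absent' for Char. 5, supporting them as a clade.
Most parsimonious ingroup topology: ((((Xiphina,Microana),Stenyx),Dromodon),Aelaria).
Aelaria is sister to the clade containing all other ingroup taxa, so it is the earliest-diverging (most basal) ingroup lineage.

Aelaria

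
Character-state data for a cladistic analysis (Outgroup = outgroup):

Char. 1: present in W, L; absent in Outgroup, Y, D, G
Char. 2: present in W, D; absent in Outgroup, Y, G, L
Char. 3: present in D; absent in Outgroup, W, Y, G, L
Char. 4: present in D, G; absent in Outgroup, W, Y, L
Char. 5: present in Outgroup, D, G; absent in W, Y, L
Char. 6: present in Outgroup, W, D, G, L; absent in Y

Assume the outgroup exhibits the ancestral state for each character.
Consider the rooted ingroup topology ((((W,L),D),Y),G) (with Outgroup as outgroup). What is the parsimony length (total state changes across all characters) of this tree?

Map each character onto ((((W,L),D),Y),G) (rooted by Outgroup) and count the minimum state changes it requires (Fitch parsimony):
Char. 1: 1; Char. 2: 2; Char. 3: 1; Char. 4: 2; Char. 5: 2; Char. 6: 1.
Total tree length = 9.

9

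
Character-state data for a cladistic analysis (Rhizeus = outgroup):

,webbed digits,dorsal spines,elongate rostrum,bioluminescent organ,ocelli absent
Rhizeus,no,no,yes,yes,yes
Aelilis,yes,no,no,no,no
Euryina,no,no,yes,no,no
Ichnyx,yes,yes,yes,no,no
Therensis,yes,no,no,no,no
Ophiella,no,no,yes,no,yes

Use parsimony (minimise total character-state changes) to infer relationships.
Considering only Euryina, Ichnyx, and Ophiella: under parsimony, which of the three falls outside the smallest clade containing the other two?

Character polarity is set by the outgroup: the derived state is whichever differs from the outgroup's state, so for elongate rostrum, bioluminescent organ, ocelli absent the derived state is 'no', and for the remaining characters it is 'yes'.
webbed digits (derived state 'yes') is shared by Aelilis, Ichnyx, and Therensis — a synapomorphy uniting that clade.
dorsal spines: derived state 'yes' in Ichnyx only — an autapomorphy, so it tells us nothing about relationships among taxa.
elongate rostrum (derived state 'no') is shared by Aelilis and Therensis — a synapomorphy uniting that clade.
All ingroup taxa share the derived state 'no' for bioluminescent organ; it defines the ingroup but does not resolve relationships within it.
Only Aelilis, Euryina, Ichnyx, and Therensis show the derived state 'no' for ocelli absent, supporting them as a clade.
Most parsimonious ingroup topology: ((((Aelilis,Therensis),Ichnyx),Euryina),Ophiella).
Ichnyx and Euryina share a more recent common ancestor with each other than either does with Ophiella, so Ophiella is the least closely related of the three.

Ophiella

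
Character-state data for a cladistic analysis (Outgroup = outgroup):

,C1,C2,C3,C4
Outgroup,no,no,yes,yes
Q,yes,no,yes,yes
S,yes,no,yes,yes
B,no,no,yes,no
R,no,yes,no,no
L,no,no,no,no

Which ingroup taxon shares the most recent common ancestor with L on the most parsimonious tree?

Character polarity is set by the outgroup: the derived state is whichever differs from the outgroup's state, so for C3, C4 the derived state is 'no', and for the remaining characters it is 'yes'.
C1 (derived state 'yes') is shared by Q and S — a synapomorphy uniting that clade.
C2: derived state 'yes' in R only — an autapomorphy, so it tells us nothing about relationships among taxa.
C3 (derived state 'no') is shared by L and R — a synapomorphy uniting that clade.
C4: derived state 'no' in B, L, and R only — synapomorphy for {B, L, R}.
Most parsimonious ingroup topology: ((Q,S),(B,(R,L))).
L and R form a cherry on this tree, so they are sister taxa.

R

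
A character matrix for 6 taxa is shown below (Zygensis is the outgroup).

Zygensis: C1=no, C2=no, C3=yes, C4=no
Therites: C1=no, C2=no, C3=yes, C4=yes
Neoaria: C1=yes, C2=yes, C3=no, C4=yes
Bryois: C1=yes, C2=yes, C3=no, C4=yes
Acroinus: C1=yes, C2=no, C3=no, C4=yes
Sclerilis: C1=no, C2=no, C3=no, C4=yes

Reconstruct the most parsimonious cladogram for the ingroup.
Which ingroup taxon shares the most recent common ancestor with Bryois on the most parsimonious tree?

Character polarity is set by the outgroup: the derived state is whichever differs from the outgroup's state, so for C3 the derived state is 'no', and for the remaining characters it is 'yes'.
C1: derived state 'yes' in Acroinus, Bryois, and Neoaria only — synapomorphy for {Acroinus, Bryois, Neoaria}.
Only Bryois and Neoaria show the derived state 'yes' for C2, supporting them as a clade.
C3 (derived state 'no') is shared by Acroinus, Bryois, Neoaria, and Sclerilis — a synapomorphy uniting that clade.
All ingroup taxa share the derived state 'yes' for C4; it defines the ingroup but does not resolve relationships within it.
Most parsimonious ingroup topology: (Therites,(((Neoaria,Bryois),Acroinus),Sclerilis)).
Bryois and Neoaria form a cherry on this tree, so they are sister taxa.

Neoaria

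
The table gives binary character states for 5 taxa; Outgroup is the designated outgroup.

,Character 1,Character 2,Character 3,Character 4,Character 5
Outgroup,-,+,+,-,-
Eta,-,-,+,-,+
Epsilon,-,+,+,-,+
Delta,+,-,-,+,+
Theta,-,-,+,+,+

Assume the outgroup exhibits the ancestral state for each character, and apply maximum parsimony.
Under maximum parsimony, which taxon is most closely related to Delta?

Character polarity is set by the outgroup: the derived state is whichever differs from the outgroup's state, so for Character 2, Character 3 the derived state is '-', and for the remaining characters it is '+'.
Character 1 (derived state '+') is unique to Delta (autapomorphy; uninformative for grouping).
Only Delta, Eta, and Theta show the derived state '-' for Character 2, supporting them as a clade.
Character 3: derived state '-' in Delta only — an autapomorphy, so it tells us nothing about relationships among taxa.
Character 4: derived state '+' in Delta and Theta only — synapomorphy for {Delta, Theta}.
Character 5 (derived state '+') is shared by all ingroup taxa — unites the whole ingroup.
Most parsimonious ingroup topology: ((Eta,(Delta,Theta)),Epsilon).
Delta and Theta form a cherry on this tree, so they are sister taxa.

Theta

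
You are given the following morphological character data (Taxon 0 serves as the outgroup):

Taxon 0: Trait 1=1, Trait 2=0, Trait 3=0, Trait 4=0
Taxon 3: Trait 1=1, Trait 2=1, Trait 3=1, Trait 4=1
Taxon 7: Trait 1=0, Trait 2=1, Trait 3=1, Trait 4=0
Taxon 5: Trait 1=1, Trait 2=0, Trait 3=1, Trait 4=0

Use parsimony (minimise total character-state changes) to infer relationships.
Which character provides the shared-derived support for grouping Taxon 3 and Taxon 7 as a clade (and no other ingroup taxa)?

Character polarity is set by the outgroup: the derived state is whichever differs from the outgroup's state, so for Trait 1 the derived state is '0', and for the remaining characters it is '1'.
Trait 1 (derived state '0') is unique to Taxon 7 (autapomorphy; uninformative for grouping).
Trait 2: derived state '1' in Taxon 3 and Taxon 7 only — synapomorphy for {Taxon 3, Taxon 7}.
Trait 3 (derived state '1') is shared by all ingroup taxa — unites the whole ingroup.
Trait 4 (derived state '1') is unique to Taxon 3 (autapomorphy; uninformative for grouping).
Most parsimonious ingroup topology: ((Taxon 3,Taxon 7),Taxon 5).
The clade {Taxon 3, Taxon 7} is supported by Trait 2: its derived state '1' occurs in exactly those taxa and in no other taxon (including the outgroup).

Trait 2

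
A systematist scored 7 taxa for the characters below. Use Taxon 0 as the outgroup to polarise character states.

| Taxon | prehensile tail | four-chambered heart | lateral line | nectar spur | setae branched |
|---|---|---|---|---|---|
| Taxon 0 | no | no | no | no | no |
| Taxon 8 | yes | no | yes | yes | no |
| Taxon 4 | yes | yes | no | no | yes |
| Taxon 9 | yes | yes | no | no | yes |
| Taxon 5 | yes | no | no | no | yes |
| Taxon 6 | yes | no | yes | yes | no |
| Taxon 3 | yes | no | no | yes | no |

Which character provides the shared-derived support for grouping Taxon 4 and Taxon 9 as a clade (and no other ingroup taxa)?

The outgroup has state 'no' for every character, so 'yes' is the derived state throughout.
prehensile tail (derived state 'yes') is shared by all ingroup taxa — unites the whole ingroup.
Only Taxon 4 and Taxon 9 show the derived state 'yes' for four-chambered heart, supporting them as a clade.
lateral line (derived state 'yes') is shared by Taxon 6 and Taxon 8 — a synapomorphy uniting that clade.
nectar spur (derived state 'yes') is shared by Taxon 3, Taxon 6, and Taxon 8 — a synapomorphy uniting that clade.
setae branched: derived state 'yes' in Taxon 4, Taxon 5, and Taxon 9 only — synapomorphy for {Taxon 4, Taxon 5, Taxon 9}.
Most parsimonious ingroup topology: (((Taxon 8,Taxon 6),Taxon 3),((Taxon 4,Taxon 9),Taxon 5)).
The clade {Taxon 4, Taxon 9} is supported by four-chambered heart: its derived state 'yes' occurs in exactly those taxa and in no other taxon (including the outgroup).

four-chambered heart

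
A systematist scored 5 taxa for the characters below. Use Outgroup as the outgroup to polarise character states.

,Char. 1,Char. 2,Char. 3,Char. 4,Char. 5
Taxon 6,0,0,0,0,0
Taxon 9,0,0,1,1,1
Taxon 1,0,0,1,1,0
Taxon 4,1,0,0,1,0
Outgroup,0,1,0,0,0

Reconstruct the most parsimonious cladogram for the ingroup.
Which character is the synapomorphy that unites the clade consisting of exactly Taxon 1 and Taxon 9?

Char. 3

Character polarity is set by the outgroup: the derived state is whichever differs from the outgroup's state, so for Char. 2 the derived state is '0', and for the remaining characters it is '1'.
Char. 1: derived state '1' in Taxon 4 only — an autapomorphy, so it tells us nothing about relationships among taxa.
Char. 2 (derived state '0') is shared by all ingroup taxa — unites the whole ingroup.
Char. 3: derived state '1' in Taxon 1 and Taxon 9 only — synapomorphy for {Taxon 1, Taxon 9}.
Char. 4 (derived state '1') is shared by Taxon 1, Taxon 4, and Taxon 9 — a synapomorphy uniting that clade.
Char. 5 (derived state '1') is unique to Taxon 9 (autapomorphy; uninformative for grouping).
Most parsimonious ingroup topology: ((Taxon 4,(Taxon 9,Taxon 1)),Taxon 6).
The clade {Taxon 1, Taxon 9} is supported by Char. 3: its derived state '1' occurs in exactly those taxa and in no other taxon (including the outgroup).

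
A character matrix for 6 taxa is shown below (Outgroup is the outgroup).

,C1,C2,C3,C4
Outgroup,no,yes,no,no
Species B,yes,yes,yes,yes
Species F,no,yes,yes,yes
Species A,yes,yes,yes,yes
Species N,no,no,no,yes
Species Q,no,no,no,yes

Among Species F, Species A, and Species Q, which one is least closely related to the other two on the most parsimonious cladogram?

Character polarity is set by the outgroup: the derived state is whichever differs from the outgroup's state, so for C2 the derived state is 'no', and for the remaining characters it is 'yes'.
C1: derived state 'yes' in Species A and Species B only — synapomorphy for {Species A, Species B}.
Only Species N and Species Q show the derived state 'no' for C2, supporting them as a clade.
Only Species A, Species B, and Species F show the derived state 'yes' for C3, supporting them as a clade.
All ingroup taxa share the derived state 'yes' for C4; it defines the ingroup but does not resolve relationships within it.
Most parsimonious ingroup topology: (((Species B,Species A),Species F),(Species N,Species Q)).
Species F and Species A share a more recent common ancestor with each other than either does with Species Q, so Species Q is the least closely related of the three.

Species Q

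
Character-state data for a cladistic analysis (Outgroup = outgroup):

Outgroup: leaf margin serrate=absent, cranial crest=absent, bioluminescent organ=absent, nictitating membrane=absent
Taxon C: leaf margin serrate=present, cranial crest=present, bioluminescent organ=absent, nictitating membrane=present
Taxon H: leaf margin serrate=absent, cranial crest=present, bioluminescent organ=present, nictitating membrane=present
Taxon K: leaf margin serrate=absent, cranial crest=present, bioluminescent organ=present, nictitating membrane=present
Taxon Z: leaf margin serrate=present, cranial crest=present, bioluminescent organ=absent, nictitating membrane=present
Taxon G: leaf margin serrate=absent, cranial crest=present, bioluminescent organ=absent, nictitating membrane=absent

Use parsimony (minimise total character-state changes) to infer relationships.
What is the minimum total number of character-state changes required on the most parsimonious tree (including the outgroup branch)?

The outgroup has state 'absent' for every character, so 'present' is the derived state throughout.
leaf margin serrate: derived state 'present' in Taxon C and Taxon Z only — synapomorphy for {Taxon C, Taxon Z}.
All ingroup taxa share the derived state 'present' for cranial crest; it defines the ingroup but does not resolve relationships within it.
bioluminescent organ (derived state 'present') is shared by Taxon H and Taxon K — a synapomorphy uniting that clade.
Only Taxon C, Taxon H, Taxon K, and Taxon Z show the derived state 'present' for nictitating membrane, supporting them as a clade.
Most parsimonious ingroup topology: (((Taxon C,Taxon Z),(Taxon H,Taxon K)),Taxon G).
Changes per character on this tree: leaf margin serrate: 1; cranial crest: 1; bioluminescent organ: 1; nictitating membrane: 1.
Total = 4.

4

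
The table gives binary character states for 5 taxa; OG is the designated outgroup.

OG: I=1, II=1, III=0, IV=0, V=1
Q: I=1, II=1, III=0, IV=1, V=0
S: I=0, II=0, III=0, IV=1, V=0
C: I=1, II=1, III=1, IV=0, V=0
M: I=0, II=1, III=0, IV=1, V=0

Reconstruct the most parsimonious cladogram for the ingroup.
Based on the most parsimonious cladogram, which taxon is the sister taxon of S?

Character polarity is set by the outgroup: the derived state is whichever differs from the outgroup's state, so for I, II, V the derived state is '0', and for the remaining characters it is '1'.
I: derived state '0' in M and S only — synapomorphy for {M, S}.
II: derived state '0' in S only — an autapomorphy, so it tells us nothing about relationships among taxa.
III: derived state '1' in C only — an autapomorphy, so it tells us nothing about relationships among taxa.
IV: derived state '1' in M, Q, and S only — synapomorphy for {M, Q, S}.
All ingroup taxa share the derived state '0' for V; it defines the ingroup but does not resolve relationships within it.
Most parsimonious ingroup topology: ((Q,(S,M)),C).
S and M form a cherry on this tree, so they are sister taxa.

M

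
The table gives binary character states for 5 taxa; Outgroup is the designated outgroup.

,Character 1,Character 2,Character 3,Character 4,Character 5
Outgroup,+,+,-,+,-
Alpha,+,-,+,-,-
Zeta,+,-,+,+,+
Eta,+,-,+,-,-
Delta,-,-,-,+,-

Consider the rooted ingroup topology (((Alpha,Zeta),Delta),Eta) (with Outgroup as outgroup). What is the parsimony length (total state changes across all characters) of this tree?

7

Map each character onto (((Alpha,Zeta),Delta),Eta) (rooted by Outgroup) and count the minimum state changes it requires (Fitch parsimony):
Character 1: 1; Character 2: 1; Character 3: 2; Character 4: 2; Character 5: 1.
Total tree length = 7.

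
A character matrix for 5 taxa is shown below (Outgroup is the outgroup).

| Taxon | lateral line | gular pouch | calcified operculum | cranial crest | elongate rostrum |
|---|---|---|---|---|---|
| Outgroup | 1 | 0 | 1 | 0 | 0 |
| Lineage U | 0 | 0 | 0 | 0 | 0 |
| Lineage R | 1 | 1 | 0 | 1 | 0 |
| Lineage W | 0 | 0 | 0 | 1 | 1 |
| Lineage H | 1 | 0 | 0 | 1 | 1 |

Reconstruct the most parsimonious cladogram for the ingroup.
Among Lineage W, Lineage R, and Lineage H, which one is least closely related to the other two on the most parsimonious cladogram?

Lineage R

Character polarity is set by the outgroup: the derived state is whichever differs from the outgroup's state, so for lateral line, calcified operculum the derived state is '0', and for the remaining characters it is '1'.
lateral line (state '0') occurs in Lineage U and Lineage W but conflicts with the nesting implied by the other characters — most parsimoniously interpreted as homoplasy.
gular pouch (derived state '1') is unique to Lineage R (autapomorphy; uninformative for grouping).
calcified operculum (derived state '0') is shared by all ingroup taxa — unites the whole ingroup.
cranial crest: derived state '1' in Lineage H, Lineage R, and Lineage W only — synapomorphy for {Lineage H, Lineage R, Lineage W}.
Only Lineage H and Lineage W show the derived state '1' for elongate rostrum, supporting them as a clade.
Most parsimonious ingroup topology: (Lineage U,(Lineage R,(Lineage W,Lineage H))).
Lineage W and Lineage H share a more recent common ancestor with each other than either does with Lineage R, so Lineage R is the least closely related of the three.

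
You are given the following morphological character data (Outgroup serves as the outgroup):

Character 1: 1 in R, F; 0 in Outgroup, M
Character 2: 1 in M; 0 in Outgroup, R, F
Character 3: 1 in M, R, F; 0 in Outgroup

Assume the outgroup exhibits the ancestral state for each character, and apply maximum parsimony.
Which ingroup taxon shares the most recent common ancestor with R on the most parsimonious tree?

The outgroup has state '0' for every character, so '1' is the derived state throughout.
Only F and R show the derived state '1' for Character 1, supporting them as a clade.
Character 2: derived state '1' in M only — an autapomorphy, so it tells us nothing about relationships among taxa.
Character 3 (derived state '1') is shared by all ingroup taxa — unites the whole ingroup.
Most parsimonious ingroup topology: (M,(R,F)).
R and F form a cherry on this tree, so they are sister taxa.

F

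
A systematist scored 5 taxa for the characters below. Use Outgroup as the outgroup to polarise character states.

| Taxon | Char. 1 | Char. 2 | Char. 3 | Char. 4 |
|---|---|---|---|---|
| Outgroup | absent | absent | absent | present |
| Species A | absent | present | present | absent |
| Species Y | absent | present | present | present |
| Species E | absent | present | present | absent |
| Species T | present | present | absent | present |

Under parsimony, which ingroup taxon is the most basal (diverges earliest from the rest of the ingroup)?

Character polarity is set by the outgroup: the derived state is whichever differs from the outgroup's state, so for Char. 4 the derived state is 'absent', and for the remaining characters it is 'present'.
Char. 1 (derived state 'present') is unique to Species T (autapomorphy; uninformative for grouping).
Char. 2 (derived state 'present') is shared by all ingroup taxa — unites the whole ingroup.
Char. 3: derived state 'present' in Species A, Species E, and Species Y only — synapomorphy for {Species A, Species E, Species Y}.
Char. 4: derived state 'absent' in Species A and Species E only — synapomorphy for {Species A, Species E}.
Most parsimonious ingroup topology: (((Species A,Species E),Species Y),Species T).
Species T is sister to the clade containing all other ingroup taxa, so it is the earliest-diverging (most basal) ingroup lineage.

Species T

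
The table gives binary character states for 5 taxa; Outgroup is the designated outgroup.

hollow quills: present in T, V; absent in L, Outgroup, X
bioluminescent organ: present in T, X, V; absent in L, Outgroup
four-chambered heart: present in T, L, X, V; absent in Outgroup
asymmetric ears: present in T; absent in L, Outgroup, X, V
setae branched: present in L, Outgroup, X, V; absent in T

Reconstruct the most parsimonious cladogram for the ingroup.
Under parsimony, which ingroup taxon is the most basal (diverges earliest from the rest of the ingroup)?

L

Character polarity is set by the outgroup: the derived state is whichever differs from the outgroup's state, so for setae branched the derived state is 'absent', and for the remaining characters it is 'present'.
hollow quills (derived state 'present') is shared by T and V — a synapomorphy uniting that clade.
bioluminescent organ (derived state 'present') is shared by T, V, and X — a synapomorphy uniting that clade.
All ingroup taxa share the derived state 'present' for four-chambered heart; it defines the ingroup but does not resolve relationships within it.
asymmetric ears (derived state 'present') is unique to T (autapomorphy; uninformative for grouping).
setae branched (derived state 'absent') is unique to T (autapomorphy; uninformative for grouping).
Most parsimonious ingroup topology: (((V,T),X),L).
L is sister to the clade containing all other ingroup taxa, so it is the earliest-diverging (most basal) ingroup lineage.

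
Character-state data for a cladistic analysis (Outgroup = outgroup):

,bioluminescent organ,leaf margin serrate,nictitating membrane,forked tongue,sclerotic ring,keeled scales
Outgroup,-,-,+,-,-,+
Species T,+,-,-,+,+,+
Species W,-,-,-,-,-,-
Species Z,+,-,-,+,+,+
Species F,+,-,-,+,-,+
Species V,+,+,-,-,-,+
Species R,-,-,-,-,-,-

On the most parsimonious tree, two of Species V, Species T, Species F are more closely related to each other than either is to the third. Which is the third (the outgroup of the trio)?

Species V

Character polarity is set by the outgroup: the derived state is whichever differs from the outgroup's state, so for nictitating membrane, keeled scales the derived state is '-', and for the remaining characters it is '+'.
bioluminescent organ: derived state '+' in Species F, Species T, Species V, and Species Z only — synapomorphy for {Species F, Species T, Species V, Species Z}.
leaf margin serrate (derived state '+') is unique to Species V (autapomorphy; uninformative for grouping).
All ingroup taxa share the derived state '-' for nictitating membrane; it defines the ingroup but does not resolve relationships within it.
forked tongue: derived state '+' in Species F, Species T, and Species Z only — synapomorphy for {Species F, Species T, Species Z}.
Only Species T and Species Z show the derived state '+' for sclerotic ring, supporting them as a clade.
keeled scales (derived state '-') is shared by Species R and Species W — a synapomorphy uniting that clade.
Most parsimonious ingroup topology: ((((Species T,Species Z),Species F),Species V),(Species W,Species R)).
Species F and Species T share a more recent common ancestor with each other than either does with Species V, so Species V is the least closely related of the three.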